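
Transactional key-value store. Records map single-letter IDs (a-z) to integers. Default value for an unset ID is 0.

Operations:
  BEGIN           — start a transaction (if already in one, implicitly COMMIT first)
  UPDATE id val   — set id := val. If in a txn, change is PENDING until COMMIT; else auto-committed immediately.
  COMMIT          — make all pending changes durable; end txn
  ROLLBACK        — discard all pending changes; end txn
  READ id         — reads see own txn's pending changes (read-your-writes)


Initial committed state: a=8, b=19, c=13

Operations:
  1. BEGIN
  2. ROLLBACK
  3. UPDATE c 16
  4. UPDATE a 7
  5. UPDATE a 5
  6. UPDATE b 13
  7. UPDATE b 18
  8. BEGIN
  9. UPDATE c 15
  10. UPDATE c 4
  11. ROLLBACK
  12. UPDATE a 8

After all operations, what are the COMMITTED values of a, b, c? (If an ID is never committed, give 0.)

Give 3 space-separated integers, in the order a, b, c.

Answer: 8 18 16

Derivation:
Initial committed: {a=8, b=19, c=13}
Op 1: BEGIN: in_txn=True, pending={}
Op 2: ROLLBACK: discarded pending []; in_txn=False
Op 3: UPDATE c=16 (auto-commit; committed c=16)
Op 4: UPDATE a=7 (auto-commit; committed a=7)
Op 5: UPDATE a=5 (auto-commit; committed a=5)
Op 6: UPDATE b=13 (auto-commit; committed b=13)
Op 7: UPDATE b=18 (auto-commit; committed b=18)
Op 8: BEGIN: in_txn=True, pending={}
Op 9: UPDATE c=15 (pending; pending now {c=15})
Op 10: UPDATE c=4 (pending; pending now {c=4})
Op 11: ROLLBACK: discarded pending ['c']; in_txn=False
Op 12: UPDATE a=8 (auto-commit; committed a=8)
Final committed: {a=8, b=18, c=16}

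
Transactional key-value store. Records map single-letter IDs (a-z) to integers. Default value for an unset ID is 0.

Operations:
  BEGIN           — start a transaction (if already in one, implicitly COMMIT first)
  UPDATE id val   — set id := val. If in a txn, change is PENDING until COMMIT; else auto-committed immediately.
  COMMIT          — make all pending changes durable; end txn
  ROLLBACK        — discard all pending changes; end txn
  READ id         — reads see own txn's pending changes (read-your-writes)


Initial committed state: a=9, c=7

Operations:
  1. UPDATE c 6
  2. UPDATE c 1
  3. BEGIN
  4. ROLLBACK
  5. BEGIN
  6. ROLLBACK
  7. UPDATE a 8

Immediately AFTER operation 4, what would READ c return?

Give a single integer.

Initial committed: {a=9, c=7}
Op 1: UPDATE c=6 (auto-commit; committed c=6)
Op 2: UPDATE c=1 (auto-commit; committed c=1)
Op 3: BEGIN: in_txn=True, pending={}
Op 4: ROLLBACK: discarded pending []; in_txn=False
After op 4: visible(c) = 1 (pending={}, committed={a=9, c=1})

Answer: 1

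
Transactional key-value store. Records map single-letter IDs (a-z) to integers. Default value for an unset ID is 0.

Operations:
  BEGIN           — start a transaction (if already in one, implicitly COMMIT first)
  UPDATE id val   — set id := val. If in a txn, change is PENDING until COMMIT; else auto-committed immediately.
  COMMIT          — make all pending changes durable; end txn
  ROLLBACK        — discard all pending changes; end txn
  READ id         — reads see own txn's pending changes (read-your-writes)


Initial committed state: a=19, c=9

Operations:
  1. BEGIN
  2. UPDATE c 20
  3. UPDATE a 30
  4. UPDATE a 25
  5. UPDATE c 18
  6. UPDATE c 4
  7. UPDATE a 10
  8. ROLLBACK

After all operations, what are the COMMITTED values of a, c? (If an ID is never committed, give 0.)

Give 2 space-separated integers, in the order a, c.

Answer: 19 9

Derivation:
Initial committed: {a=19, c=9}
Op 1: BEGIN: in_txn=True, pending={}
Op 2: UPDATE c=20 (pending; pending now {c=20})
Op 3: UPDATE a=30 (pending; pending now {a=30, c=20})
Op 4: UPDATE a=25 (pending; pending now {a=25, c=20})
Op 5: UPDATE c=18 (pending; pending now {a=25, c=18})
Op 6: UPDATE c=4 (pending; pending now {a=25, c=4})
Op 7: UPDATE a=10 (pending; pending now {a=10, c=4})
Op 8: ROLLBACK: discarded pending ['a', 'c']; in_txn=False
Final committed: {a=19, c=9}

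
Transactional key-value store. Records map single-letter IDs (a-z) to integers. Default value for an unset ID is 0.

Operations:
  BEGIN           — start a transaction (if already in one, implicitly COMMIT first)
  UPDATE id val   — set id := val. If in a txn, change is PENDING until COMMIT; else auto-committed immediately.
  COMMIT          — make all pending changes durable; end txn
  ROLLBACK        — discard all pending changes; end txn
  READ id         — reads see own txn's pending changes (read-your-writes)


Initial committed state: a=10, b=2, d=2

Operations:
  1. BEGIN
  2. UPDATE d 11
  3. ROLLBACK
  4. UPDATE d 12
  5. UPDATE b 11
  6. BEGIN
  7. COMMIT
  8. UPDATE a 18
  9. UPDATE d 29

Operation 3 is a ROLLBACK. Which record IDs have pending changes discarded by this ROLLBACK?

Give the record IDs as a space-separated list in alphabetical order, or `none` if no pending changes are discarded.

Initial committed: {a=10, b=2, d=2}
Op 1: BEGIN: in_txn=True, pending={}
Op 2: UPDATE d=11 (pending; pending now {d=11})
Op 3: ROLLBACK: discarded pending ['d']; in_txn=False
Op 4: UPDATE d=12 (auto-commit; committed d=12)
Op 5: UPDATE b=11 (auto-commit; committed b=11)
Op 6: BEGIN: in_txn=True, pending={}
Op 7: COMMIT: merged [] into committed; committed now {a=10, b=11, d=12}
Op 8: UPDATE a=18 (auto-commit; committed a=18)
Op 9: UPDATE d=29 (auto-commit; committed d=29)
ROLLBACK at op 3 discards: ['d']

Answer: d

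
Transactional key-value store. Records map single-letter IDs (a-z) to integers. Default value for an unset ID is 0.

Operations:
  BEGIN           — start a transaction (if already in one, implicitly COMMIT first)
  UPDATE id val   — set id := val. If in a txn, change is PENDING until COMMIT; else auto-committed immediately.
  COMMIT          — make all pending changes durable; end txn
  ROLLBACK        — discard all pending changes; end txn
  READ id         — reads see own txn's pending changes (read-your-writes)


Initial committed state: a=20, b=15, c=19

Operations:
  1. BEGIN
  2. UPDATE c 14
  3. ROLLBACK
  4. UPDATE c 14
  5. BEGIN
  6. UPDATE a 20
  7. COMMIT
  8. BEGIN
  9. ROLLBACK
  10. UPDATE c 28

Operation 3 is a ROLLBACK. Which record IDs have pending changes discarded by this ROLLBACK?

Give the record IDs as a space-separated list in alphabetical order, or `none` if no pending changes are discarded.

Initial committed: {a=20, b=15, c=19}
Op 1: BEGIN: in_txn=True, pending={}
Op 2: UPDATE c=14 (pending; pending now {c=14})
Op 3: ROLLBACK: discarded pending ['c']; in_txn=False
Op 4: UPDATE c=14 (auto-commit; committed c=14)
Op 5: BEGIN: in_txn=True, pending={}
Op 6: UPDATE a=20 (pending; pending now {a=20})
Op 7: COMMIT: merged ['a'] into committed; committed now {a=20, b=15, c=14}
Op 8: BEGIN: in_txn=True, pending={}
Op 9: ROLLBACK: discarded pending []; in_txn=False
Op 10: UPDATE c=28 (auto-commit; committed c=28)
ROLLBACK at op 3 discards: ['c']

Answer: c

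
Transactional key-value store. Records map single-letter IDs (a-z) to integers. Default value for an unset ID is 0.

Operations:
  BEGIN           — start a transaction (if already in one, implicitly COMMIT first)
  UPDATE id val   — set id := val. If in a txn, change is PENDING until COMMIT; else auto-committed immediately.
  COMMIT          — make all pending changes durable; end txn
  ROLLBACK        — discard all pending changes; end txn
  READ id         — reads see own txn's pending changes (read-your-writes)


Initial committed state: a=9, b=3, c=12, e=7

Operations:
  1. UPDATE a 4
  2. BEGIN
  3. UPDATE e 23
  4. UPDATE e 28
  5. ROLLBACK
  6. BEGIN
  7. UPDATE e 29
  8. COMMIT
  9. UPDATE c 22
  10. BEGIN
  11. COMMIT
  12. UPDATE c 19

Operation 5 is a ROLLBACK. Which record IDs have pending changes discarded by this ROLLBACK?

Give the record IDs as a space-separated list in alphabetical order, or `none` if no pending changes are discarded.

Answer: e

Derivation:
Initial committed: {a=9, b=3, c=12, e=7}
Op 1: UPDATE a=4 (auto-commit; committed a=4)
Op 2: BEGIN: in_txn=True, pending={}
Op 3: UPDATE e=23 (pending; pending now {e=23})
Op 4: UPDATE e=28 (pending; pending now {e=28})
Op 5: ROLLBACK: discarded pending ['e']; in_txn=False
Op 6: BEGIN: in_txn=True, pending={}
Op 7: UPDATE e=29 (pending; pending now {e=29})
Op 8: COMMIT: merged ['e'] into committed; committed now {a=4, b=3, c=12, e=29}
Op 9: UPDATE c=22 (auto-commit; committed c=22)
Op 10: BEGIN: in_txn=True, pending={}
Op 11: COMMIT: merged [] into committed; committed now {a=4, b=3, c=22, e=29}
Op 12: UPDATE c=19 (auto-commit; committed c=19)
ROLLBACK at op 5 discards: ['e']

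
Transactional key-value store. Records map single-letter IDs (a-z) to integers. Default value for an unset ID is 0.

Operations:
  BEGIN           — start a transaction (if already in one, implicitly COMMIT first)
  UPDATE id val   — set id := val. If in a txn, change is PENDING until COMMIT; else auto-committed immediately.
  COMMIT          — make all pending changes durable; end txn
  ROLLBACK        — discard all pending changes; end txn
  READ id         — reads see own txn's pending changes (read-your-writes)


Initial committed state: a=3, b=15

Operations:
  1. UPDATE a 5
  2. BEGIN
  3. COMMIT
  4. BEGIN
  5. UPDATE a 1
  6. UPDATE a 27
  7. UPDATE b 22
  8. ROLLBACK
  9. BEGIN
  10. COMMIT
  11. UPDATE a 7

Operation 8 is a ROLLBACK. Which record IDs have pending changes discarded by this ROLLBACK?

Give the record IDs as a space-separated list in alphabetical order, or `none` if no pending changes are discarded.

Initial committed: {a=3, b=15}
Op 1: UPDATE a=5 (auto-commit; committed a=5)
Op 2: BEGIN: in_txn=True, pending={}
Op 3: COMMIT: merged [] into committed; committed now {a=5, b=15}
Op 4: BEGIN: in_txn=True, pending={}
Op 5: UPDATE a=1 (pending; pending now {a=1})
Op 6: UPDATE a=27 (pending; pending now {a=27})
Op 7: UPDATE b=22 (pending; pending now {a=27, b=22})
Op 8: ROLLBACK: discarded pending ['a', 'b']; in_txn=False
Op 9: BEGIN: in_txn=True, pending={}
Op 10: COMMIT: merged [] into committed; committed now {a=5, b=15}
Op 11: UPDATE a=7 (auto-commit; committed a=7)
ROLLBACK at op 8 discards: ['a', 'b']

Answer: a b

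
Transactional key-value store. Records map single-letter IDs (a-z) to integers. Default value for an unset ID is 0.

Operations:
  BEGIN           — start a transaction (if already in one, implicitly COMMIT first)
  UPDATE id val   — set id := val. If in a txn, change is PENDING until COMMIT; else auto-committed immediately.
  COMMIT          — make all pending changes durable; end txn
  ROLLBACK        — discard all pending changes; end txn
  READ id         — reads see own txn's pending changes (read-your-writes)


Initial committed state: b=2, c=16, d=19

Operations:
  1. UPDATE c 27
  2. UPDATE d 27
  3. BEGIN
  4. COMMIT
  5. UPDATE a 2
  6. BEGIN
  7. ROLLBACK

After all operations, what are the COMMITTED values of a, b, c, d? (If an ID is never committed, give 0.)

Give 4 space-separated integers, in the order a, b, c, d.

Answer: 2 2 27 27

Derivation:
Initial committed: {b=2, c=16, d=19}
Op 1: UPDATE c=27 (auto-commit; committed c=27)
Op 2: UPDATE d=27 (auto-commit; committed d=27)
Op 3: BEGIN: in_txn=True, pending={}
Op 4: COMMIT: merged [] into committed; committed now {b=2, c=27, d=27}
Op 5: UPDATE a=2 (auto-commit; committed a=2)
Op 6: BEGIN: in_txn=True, pending={}
Op 7: ROLLBACK: discarded pending []; in_txn=False
Final committed: {a=2, b=2, c=27, d=27}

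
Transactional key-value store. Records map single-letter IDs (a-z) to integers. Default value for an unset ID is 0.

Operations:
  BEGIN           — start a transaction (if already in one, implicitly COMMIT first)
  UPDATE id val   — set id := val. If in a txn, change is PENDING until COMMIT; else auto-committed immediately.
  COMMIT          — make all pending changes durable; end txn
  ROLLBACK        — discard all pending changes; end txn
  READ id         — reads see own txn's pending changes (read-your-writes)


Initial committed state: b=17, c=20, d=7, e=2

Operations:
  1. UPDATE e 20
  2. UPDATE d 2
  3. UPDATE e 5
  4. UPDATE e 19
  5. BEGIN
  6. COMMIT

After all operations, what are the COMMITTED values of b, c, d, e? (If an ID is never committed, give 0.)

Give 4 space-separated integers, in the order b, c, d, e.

Answer: 17 20 2 19

Derivation:
Initial committed: {b=17, c=20, d=7, e=2}
Op 1: UPDATE e=20 (auto-commit; committed e=20)
Op 2: UPDATE d=2 (auto-commit; committed d=2)
Op 3: UPDATE e=5 (auto-commit; committed e=5)
Op 4: UPDATE e=19 (auto-commit; committed e=19)
Op 5: BEGIN: in_txn=True, pending={}
Op 6: COMMIT: merged [] into committed; committed now {b=17, c=20, d=2, e=19}
Final committed: {b=17, c=20, d=2, e=19}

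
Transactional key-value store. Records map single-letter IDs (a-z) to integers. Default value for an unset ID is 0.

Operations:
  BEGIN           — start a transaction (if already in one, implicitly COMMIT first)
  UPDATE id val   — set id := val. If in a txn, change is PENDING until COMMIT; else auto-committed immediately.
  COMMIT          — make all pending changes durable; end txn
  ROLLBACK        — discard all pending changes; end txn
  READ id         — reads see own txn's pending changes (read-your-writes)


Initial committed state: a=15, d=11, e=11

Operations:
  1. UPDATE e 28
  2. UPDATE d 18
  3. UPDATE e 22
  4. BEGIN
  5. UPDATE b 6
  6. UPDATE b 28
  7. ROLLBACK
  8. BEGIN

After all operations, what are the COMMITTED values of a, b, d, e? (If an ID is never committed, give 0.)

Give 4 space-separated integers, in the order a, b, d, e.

Initial committed: {a=15, d=11, e=11}
Op 1: UPDATE e=28 (auto-commit; committed e=28)
Op 2: UPDATE d=18 (auto-commit; committed d=18)
Op 3: UPDATE e=22 (auto-commit; committed e=22)
Op 4: BEGIN: in_txn=True, pending={}
Op 5: UPDATE b=6 (pending; pending now {b=6})
Op 6: UPDATE b=28 (pending; pending now {b=28})
Op 7: ROLLBACK: discarded pending ['b']; in_txn=False
Op 8: BEGIN: in_txn=True, pending={}
Final committed: {a=15, d=18, e=22}

Answer: 15 0 18 22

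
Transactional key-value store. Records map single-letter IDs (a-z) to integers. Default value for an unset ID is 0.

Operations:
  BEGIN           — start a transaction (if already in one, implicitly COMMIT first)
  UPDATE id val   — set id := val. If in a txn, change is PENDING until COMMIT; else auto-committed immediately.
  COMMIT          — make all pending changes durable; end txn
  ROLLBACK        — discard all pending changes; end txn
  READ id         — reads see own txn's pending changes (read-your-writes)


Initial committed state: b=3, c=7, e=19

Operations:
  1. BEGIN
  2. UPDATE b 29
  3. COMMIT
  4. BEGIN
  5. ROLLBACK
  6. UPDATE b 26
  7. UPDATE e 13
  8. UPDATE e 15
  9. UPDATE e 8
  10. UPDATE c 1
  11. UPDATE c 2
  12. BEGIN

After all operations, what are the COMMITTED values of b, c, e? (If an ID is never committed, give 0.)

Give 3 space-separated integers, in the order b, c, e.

Answer: 26 2 8

Derivation:
Initial committed: {b=3, c=7, e=19}
Op 1: BEGIN: in_txn=True, pending={}
Op 2: UPDATE b=29 (pending; pending now {b=29})
Op 3: COMMIT: merged ['b'] into committed; committed now {b=29, c=7, e=19}
Op 4: BEGIN: in_txn=True, pending={}
Op 5: ROLLBACK: discarded pending []; in_txn=False
Op 6: UPDATE b=26 (auto-commit; committed b=26)
Op 7: UPDATE e=13 (auto-commit; committed e=13)
Op 8: UPDATE e=15 (auto-commit; committed e=15)
Op 9: UPDATE e=8 (auto-commit; committed e=8)
Op 10: UPDATE c=1 (auto-commit; committed c=1)
Op 11: UPDATE c=2 (auto-commit; committed c=2)
Op 12: BEGIN: in_txn=True, pending={}
Final committed: {b=26, c=2, e=8}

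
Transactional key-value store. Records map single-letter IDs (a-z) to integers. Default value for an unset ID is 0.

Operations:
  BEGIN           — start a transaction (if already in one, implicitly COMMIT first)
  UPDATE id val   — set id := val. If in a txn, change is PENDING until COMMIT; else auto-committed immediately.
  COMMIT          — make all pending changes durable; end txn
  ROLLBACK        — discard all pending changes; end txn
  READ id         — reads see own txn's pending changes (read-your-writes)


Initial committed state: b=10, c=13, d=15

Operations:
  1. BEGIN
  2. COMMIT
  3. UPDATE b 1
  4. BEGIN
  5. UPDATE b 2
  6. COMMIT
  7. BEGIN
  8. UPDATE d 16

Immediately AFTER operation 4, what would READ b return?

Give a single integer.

Answer: 1

Derivation:
Initial committed: {b=10, c=13, d=15}
Op 1: BEGIN: in_txn=True, pending={}
Op 2: COMMIT: merged [] into committed; committed now {b=10, c=13, d=15}
Op 3: UPDATE b=1 (auto-commit; committed b=1)
Op 4: BEGIN: in_txn=True, pending={}
After op 4: visible(b) = 1 (pending={}, committed={b=1, c=13, d=15})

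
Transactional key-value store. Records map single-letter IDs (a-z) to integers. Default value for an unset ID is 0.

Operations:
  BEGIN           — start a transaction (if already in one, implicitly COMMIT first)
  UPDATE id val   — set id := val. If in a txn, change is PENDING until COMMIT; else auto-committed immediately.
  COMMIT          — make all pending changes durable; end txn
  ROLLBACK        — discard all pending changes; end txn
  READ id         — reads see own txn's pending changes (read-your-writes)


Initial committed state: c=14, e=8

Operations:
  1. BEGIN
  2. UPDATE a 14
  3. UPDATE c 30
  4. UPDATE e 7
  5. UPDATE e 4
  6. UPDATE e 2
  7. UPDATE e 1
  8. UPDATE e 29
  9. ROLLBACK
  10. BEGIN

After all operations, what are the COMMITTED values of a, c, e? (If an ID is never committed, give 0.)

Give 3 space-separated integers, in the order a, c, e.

Initial committed: {c=14, e=8}
Op 1: BEGIN: in_txn=True, pending={}
Op 2: UPDATE a=14 (pending; pending now {a=14})
Op 3: UPDATE c=30 (pending; pending now {a=14, c=30})
Op 4: UPDATE e=7 (pending; pending now {a=14, c=30, e=7})
Op 5: UPDATE e=4 (pending; pending now {a=14, c=30, e=4})
Op 6: UPDATE e=2 (pending; pending now {a=14, c=30, e=2})
Op 7: UPDATE e=1 (pending; pending now {a=14, c=30, e=1})
Op 8: UPDATE e=29 (pending; pending now {a=14, c=30, e=29})
Op 9: ROLLBACK: discarded pending ['a', 'c', 'e']; in_txn=False
Op 10: BEGIN: in_txn=True, pending={}
Final committed: {c=14, e=8}

Answer: 0 14 8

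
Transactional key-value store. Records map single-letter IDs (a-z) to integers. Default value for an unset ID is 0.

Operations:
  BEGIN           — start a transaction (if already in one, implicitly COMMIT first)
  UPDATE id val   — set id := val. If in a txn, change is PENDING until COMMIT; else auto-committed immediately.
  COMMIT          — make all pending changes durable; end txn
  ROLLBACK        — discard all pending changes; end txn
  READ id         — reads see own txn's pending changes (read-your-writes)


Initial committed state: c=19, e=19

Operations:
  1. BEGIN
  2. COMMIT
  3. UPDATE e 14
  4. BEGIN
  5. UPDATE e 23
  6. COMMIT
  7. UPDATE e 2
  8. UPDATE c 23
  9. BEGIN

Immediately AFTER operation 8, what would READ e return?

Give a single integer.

Initial committed: {c=19, e=19}
Op 1: BEGIN: in_txn=True, pending={}
Op 2: COMMIT: merged [] into committed; committed now {c=19, e=19}
Op 3: UPDATE e=14 (auto-commit; committed e=14)
Op 4: BEGIN: in_txn=True, pending={}
Op 5: UPDATE e=23 (pending; pending now {e=23})
Op 6: COMMIT: merged ['e'] into committed; committed now {c=19, e=23}
Op 7: UPDATE e=2 (auto-commit; committed e=2)
Op 8: UPDATE c=23 (auto-commit; committed c=23)
After op 8: visible(e) = 2 (pending={}, committed={c=23, e=2})

Answer: 2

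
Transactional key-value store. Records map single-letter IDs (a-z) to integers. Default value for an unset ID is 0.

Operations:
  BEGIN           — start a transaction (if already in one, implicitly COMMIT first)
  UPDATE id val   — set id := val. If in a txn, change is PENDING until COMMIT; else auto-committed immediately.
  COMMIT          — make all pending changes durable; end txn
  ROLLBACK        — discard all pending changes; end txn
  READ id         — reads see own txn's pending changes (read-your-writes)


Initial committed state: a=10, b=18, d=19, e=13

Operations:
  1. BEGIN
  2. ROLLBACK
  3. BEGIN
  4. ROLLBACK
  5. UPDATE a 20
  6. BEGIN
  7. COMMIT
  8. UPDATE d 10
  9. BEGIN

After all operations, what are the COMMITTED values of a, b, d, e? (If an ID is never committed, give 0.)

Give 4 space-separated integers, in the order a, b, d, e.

Answer: 20 18 10 13

Derivation:
Initial committed: {a=10, b=18, d=19, e=13}
Op 1: BEGIN: in_txn=True, pending={}
Op 2: ROLLBACK: discarded pending []; in_txn=False
Op 3: BEGIN: in_txn=True, pending={}
Op 4: ROLLBACK: discarded pending []; in_txn=False
Op 5: UPDATE a=20 (auto-commit; committed a=20)
Op 6: BEGIN: in_txn=True, pending={}
Op 7: COMMIT: merged [] into committed; committed now {a=20, b=18, d=19, e=13}
Op 8: UPDATE d=10 (auto-commit; committed d=10)
Op 9: BEGIN: in_txn=True, pending={}
Final committed: {a=20, b=18, d=10, e=13}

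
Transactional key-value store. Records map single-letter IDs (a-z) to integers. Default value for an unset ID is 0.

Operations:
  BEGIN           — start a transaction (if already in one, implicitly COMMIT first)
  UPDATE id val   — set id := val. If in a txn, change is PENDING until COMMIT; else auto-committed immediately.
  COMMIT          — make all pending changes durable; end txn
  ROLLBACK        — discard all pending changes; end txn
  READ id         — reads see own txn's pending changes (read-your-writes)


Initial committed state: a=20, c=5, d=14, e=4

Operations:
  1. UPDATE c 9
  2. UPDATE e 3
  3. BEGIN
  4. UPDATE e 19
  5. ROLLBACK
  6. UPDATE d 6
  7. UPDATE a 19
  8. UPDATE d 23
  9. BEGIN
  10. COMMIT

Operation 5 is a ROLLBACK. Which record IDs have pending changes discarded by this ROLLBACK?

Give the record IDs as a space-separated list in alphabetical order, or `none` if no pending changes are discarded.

Initial committed: {a=20, c=5, d=14, e=4}
Op 1: UPDATE c=9 (auto-commit; committed c=9)
Op 2: UPDATE e=3 (auto-commit; committed e=3)
Op 3: BEGIN: in_txn=True, pending={}
Op 4: UPDATE e=19 (pending; pending now {e=19})
Op 5: ROLLBACK: discarded pending ['e']; in_txn=False
Op 6: UPDATE d=6 (auto-commit; committed d=6)
Op 7: UPDATE a=19 (auto-commit; committed a=19)
Op 8: UPDATE d=23 (auto-commit; committed d=23)
Op 9: BEGIN: in_txn=True, pending={}
Op 10: COMMIT: merged [] into committed; committed now {a=19, c=9, d=23, e=3}
ROLLBACK at op 5 discards: ['e']

Answer: e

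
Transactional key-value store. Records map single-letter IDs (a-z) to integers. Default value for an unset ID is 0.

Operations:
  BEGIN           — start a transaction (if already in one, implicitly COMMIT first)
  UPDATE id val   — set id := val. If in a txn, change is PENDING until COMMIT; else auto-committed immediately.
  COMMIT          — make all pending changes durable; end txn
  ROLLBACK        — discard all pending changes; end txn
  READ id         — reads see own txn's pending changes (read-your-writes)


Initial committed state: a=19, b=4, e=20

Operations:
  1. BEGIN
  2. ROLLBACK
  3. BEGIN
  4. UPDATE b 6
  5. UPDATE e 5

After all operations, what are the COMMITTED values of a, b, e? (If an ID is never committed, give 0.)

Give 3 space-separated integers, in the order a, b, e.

Answer: 19 4 20

Derivation:
Initial committed: {a=19, b=4, e=20}
Op 1: BEGIN: in_txn=True, pending={}
Op 2: ROLLBACK: discarded pending []; in_txn=False
Op 3: BEGIN: in_txn=True, pending={}
Op 4: UPDATE b=6 (pending; pending now {b=6})
Op 5: UPDATE e=5 (pending; pending now {b=6, e=5})
Final committed: {a=19, b=4, e=20}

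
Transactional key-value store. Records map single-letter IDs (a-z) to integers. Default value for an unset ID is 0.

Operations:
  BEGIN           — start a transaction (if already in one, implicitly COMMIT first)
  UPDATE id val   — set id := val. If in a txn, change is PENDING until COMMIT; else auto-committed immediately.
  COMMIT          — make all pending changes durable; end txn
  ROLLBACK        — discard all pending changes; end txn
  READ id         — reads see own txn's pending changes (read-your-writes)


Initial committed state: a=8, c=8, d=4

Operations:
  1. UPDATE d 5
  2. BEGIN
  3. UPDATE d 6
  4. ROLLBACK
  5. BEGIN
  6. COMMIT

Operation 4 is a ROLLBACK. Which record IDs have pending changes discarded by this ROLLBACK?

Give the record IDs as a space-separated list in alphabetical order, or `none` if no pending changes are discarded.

Initial committed: {a=8, c=8, d=4}
Op 1: UPDATE d=5 (auto-commit; committed d=5)
Op 2: BEGIN: in_txn=True, pending={}
Op 3: UPDATE d=6 (pending; pending now {d=6})
Op 4: ROLLBACK: discarded pending ['d']; in_txn=False
Op 5: BEGIN: in_txn=True, pending={}
Op 6: COMMIT: merged [] into committed; committed now {a=8, c=8, d=5}
ROLLBACK at op 4 discards: ['d']

Answer: d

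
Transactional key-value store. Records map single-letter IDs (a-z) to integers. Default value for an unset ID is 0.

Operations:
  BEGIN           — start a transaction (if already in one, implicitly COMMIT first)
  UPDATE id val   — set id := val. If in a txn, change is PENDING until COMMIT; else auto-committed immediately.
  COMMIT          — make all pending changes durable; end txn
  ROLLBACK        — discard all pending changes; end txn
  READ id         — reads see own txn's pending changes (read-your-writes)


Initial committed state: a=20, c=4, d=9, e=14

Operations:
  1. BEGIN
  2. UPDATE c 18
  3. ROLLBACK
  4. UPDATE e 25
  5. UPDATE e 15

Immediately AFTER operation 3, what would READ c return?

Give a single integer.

Answer: 4

Derivation:
Initial committed: {a=20, c=4, d=9, e=14}
Op 1: BEGIN: in_txn=True, pending={}
Op 2: UPDATE c=18 (pending; pending now {c=18})
Op 3: ROLLBACK: discarded pending ['c']; in_txn=False
After op 3: visible(c) = 4 (pending={}, committed={a=20, c=4, d=9, e=14})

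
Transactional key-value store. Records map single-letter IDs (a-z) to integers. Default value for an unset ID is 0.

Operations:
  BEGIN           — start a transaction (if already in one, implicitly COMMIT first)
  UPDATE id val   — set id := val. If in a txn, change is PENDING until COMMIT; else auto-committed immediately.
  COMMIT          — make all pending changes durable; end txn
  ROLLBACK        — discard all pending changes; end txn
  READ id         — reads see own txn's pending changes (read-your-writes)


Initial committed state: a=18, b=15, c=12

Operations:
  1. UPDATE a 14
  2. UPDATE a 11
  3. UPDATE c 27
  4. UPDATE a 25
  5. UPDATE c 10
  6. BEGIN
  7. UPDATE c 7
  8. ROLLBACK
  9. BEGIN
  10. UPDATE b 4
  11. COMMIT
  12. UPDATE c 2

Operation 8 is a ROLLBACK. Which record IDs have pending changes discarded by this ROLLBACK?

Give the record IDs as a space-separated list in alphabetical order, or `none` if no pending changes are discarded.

Answer: c

Derivation:
Initial committed: {a=18, b=15, c=12}
Op 1: UPDATE a=14 (auto-commit; committed a=14)
Op 2: UPDATE a=11 (auto-commit; committed a=11)
Op 3: UPDATE c=27 (auto-commit; committed c=27)
Op 4: UPDATE a=25 (auto-commit; committed a=25)
Op 5: UPDATE c=10 (auto-commit; committed c=10)
Op 6: BEGIN: in_txn=True, pending={}
Op 7: UPDATE c=7 (pending; pending now {c=7})
Op 8: ROLLBACK: discarded pending ['c']; in_txn=False
Op 9: BEGIN: in_txn=True, pending={}
Op 10: UPDATE b=4 (pending; pending now {b=4})
Op 11: COMMIT: merged ['b'] into committed; committed now {a=25, b=4, c=10}
Op 12: UPDATE c=2 (auto-commit; committed c=2)
ROLLBACK at op 8 discards: ['c']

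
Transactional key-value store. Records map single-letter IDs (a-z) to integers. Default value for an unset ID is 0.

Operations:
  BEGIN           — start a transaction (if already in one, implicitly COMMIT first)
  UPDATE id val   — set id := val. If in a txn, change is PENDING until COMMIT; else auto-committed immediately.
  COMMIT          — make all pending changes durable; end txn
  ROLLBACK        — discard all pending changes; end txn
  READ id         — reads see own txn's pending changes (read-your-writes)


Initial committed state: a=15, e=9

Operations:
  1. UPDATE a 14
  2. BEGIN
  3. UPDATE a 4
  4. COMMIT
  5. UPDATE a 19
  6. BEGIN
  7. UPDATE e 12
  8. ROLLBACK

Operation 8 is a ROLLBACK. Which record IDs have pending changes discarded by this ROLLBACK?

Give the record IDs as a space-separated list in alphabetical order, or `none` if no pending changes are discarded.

Initial committed: {a=15, e=9}
Op 1: UPDATE a=14 (auto-commit; committed a=14)
Op 2: BEGIN: in_txn=True, pending={}
Op 3: UPDATE a=4 (pending; pending now {a=4})
Op 4: COMMIT: merged ['a'] into committed; committed now {a=4, e=9}
Op 5: UPDATE a=19 (auto-commit; committed a=19)
Op 6: BEGIN: in_txn=True, pending={}
Op 7: UPDATE e=12 (pending; pending now {e=12})
Op 8: ROLLBACK: discarded pending ['e']; in_txn=False
ROLLBACK at op 8 discards: ['e']

Answer: e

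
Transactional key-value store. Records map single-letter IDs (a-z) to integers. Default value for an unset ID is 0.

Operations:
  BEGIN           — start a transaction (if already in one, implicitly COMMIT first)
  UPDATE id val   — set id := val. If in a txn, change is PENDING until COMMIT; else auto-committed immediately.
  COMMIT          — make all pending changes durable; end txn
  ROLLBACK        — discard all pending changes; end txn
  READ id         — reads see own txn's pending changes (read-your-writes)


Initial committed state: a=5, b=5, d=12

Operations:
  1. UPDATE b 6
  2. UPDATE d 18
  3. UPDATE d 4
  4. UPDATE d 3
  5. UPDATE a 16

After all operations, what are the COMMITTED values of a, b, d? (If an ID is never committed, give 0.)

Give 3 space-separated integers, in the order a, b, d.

Answer: 16 6 3

Derivation:
Initial committed: {a=5, b=5, d=12}
Op 1: UPDATE b=6 (auto-commit; committed b=6)
Op 2: UPDATE d=18 (auto-commit; committed d=18)
Op 3: UPDATE d=4 (auto-commit; committed d=4)
Op 4: UPDATE d=3 (auto-commit; committed d=3)
Op 5: UPDATE a=16 (auto-commit; committed a=16)
Final committed: {a=16, b=6, d=3}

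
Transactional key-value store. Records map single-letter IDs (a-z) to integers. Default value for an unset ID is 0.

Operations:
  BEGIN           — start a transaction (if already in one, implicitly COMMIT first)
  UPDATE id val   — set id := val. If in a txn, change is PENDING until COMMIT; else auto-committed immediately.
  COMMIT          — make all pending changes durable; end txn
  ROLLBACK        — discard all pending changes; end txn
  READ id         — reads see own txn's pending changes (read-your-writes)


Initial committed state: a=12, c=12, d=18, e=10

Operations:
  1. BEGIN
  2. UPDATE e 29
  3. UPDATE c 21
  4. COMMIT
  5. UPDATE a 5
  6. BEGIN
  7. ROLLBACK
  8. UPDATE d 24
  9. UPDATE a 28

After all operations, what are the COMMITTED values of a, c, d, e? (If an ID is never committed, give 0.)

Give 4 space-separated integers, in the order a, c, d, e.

Answer: 28 21 24 29

Derivation:
Initial committed: {a=12, c=12, d=18, e=10}
Op 1: BEGIN: in_txn=True, pending={}
Op 2: UPDATE e=29 (pending; pending now {e=29})
Op 3: UPDATE c=21 (pending; pending now {c=21, e=29})
Op 4: COMMIT: merged ['c', 'e'] into committed; committed now {a=12, c=21, d=18, e=29}
Op 5: UPDATE a=5 (auto-commit; committed a=5)
Op 6: BEGIN: in_txn=True, pending={}
Op 7: ROLLBACK: discarded pending []; in_txn=False
Op 8: UPDATE d=24 (auto-commit; committed d=24)
Op 9: UPDATE a=28 (auto-commit; committed a=28)
Final committed: {a=28, c=21, d=24, e=29}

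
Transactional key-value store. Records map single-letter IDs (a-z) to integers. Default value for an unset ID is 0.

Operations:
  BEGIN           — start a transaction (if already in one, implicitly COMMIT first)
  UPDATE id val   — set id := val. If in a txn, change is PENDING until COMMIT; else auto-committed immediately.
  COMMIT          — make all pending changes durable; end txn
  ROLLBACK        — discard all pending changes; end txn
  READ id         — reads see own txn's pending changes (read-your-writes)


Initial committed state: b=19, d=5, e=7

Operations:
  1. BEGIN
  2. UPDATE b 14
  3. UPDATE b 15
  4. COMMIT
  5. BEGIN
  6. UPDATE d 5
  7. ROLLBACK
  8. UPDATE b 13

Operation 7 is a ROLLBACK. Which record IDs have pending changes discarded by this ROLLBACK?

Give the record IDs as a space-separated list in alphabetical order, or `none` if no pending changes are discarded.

Initial committed: {b=19, d=5, e=7}
Op 1: BEGIN: in_txn=True, pending={}
Op 2: UPDATE b=14 (pending; pending now {b=14})
Op 3: UPDATE b=15 (pending; pending now {b=15})
Op 4: COMMIT: merged ['b'] into committed; committed now {b=15, d=5, e=7}
Op 5: BEGIN: in_txn=True, pending={}
Op 6: UPDATE d=5 (pending; pending now {d=5})
Op 7: ROLLBACK: discarded pending ['d']; in_txn=False
Op 8: UPDATE b=13 (auto-commit; committed b=13)
ROLLBACK at op 7 discards: ['d']

Answer: d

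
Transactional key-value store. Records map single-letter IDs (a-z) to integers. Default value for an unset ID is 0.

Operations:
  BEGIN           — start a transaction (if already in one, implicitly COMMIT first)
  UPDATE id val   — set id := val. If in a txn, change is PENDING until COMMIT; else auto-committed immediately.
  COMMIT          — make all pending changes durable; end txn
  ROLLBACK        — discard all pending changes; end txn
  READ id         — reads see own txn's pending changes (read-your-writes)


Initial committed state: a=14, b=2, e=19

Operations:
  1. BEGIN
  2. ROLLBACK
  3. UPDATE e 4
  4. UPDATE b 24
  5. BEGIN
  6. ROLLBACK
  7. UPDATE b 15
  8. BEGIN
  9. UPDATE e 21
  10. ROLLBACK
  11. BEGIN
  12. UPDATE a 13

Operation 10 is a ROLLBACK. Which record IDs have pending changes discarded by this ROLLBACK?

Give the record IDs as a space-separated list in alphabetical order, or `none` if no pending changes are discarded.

Initial committed: {a=14, b=2, e=19}
Op 1: BEGIN: in_txn=True, pending={}
Op 2: ROLLBACK: discarded pending []; in_txn=False
Op 3: UPDATE e=4 (auto-commit; committed e=4)
Op 4: UPDATE b=24 (auto-commit; committed b=24)
Op 5: BEGIN: in_txn=True, pending={}
Op 6: ROLLBACK: discarded pending []; in_txn=False
Op 7: UPDATE b=15 (auto-commit; committed b=15)
Op 8: BEGIN: in_txn=True, pending={}
Op 9: UPDATE e=21 (pending; pending now {e=21})
Op 10: ROLLBACK: discarded pending ['e']; in_txn=False
Op 11: BEGIN: in_txn=True, pending={}
Op 12: UPDATE a=13 (pending; pending now {a=13})
ROLLBACK at op 10 discards: ['e']

Answer: e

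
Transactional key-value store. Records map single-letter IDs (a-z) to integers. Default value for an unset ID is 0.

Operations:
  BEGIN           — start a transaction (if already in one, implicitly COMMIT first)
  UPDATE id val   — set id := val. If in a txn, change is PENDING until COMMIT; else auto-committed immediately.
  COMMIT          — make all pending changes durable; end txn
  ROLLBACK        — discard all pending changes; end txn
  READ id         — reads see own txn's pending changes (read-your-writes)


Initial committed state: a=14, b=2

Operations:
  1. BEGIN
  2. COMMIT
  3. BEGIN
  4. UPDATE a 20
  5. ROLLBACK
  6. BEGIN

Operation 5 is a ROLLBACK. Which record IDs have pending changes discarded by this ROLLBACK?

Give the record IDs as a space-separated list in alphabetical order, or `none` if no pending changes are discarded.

Answer: a

Derivation:
Initial committed: {a=14, b=2}
Op 1: BEGIN: in_txn=True, pending={}
Op 2: COMMIT: merged [] into committed; committed now {a=14, b=2}
Op 3: BEGIN: in_txn=True, pending={}
Op 4: UPDATE a=20 (pending; pending now {a=20})
Op 5: ROLLBACK: discarded pending ['a']; in_txn=False
Op 6: BEGIN: in_txn=True, pending={}
ROLLBACK at op 5 discards: ['a']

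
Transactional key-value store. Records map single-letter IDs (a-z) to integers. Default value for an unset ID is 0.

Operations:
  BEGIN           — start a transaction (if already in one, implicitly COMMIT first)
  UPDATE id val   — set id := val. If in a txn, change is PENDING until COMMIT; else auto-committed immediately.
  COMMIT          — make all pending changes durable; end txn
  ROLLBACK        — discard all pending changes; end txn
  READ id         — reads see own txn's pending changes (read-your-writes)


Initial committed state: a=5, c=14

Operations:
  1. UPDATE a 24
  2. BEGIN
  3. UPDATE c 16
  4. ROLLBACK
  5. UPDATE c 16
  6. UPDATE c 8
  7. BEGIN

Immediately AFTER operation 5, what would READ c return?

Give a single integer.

Answer: 16

Derivation:
Initial committed: {a=5, c=14}
Op 1: UPDATE a=24 (auto-commit; committed a=24)
Op 2: BEGIN: in_txn=True, pending={}
Op 3: UPDATE c=16 (pending; pending now {c=16})
Op 4: ROLLBACK: discarded pending ['c']; in_txn=False
Op 5: UPDATE c=16 (auto-commit; committed c=16)
After op 5: visible(c) = 16 (pending={}, committed={a=24, c=16})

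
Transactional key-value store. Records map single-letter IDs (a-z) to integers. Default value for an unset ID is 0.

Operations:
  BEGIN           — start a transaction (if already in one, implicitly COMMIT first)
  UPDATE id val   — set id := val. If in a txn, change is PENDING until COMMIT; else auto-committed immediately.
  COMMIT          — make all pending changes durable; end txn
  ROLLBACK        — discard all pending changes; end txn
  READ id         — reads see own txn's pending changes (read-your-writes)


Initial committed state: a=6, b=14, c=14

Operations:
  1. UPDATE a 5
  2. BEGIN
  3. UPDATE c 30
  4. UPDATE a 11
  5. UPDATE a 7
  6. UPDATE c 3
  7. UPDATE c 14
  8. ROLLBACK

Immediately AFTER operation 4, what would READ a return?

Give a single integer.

Initial committed: {a=6, b=14, c=14}
Op 1: UPDATE a=5 (auto-commit; committed a=5)
Op 2: BEGIN: in_txn=True, pending={}
Op 3: UPDATE c=30 (pending; pending now {c=30})
Op 4: UPDATE a=11 (pending; pending now {a=11, c=30})
After op 4: visible(a) = 11 (pending={a=11, c=30}, committed={a=5, b=14, c=14})

Answer: 11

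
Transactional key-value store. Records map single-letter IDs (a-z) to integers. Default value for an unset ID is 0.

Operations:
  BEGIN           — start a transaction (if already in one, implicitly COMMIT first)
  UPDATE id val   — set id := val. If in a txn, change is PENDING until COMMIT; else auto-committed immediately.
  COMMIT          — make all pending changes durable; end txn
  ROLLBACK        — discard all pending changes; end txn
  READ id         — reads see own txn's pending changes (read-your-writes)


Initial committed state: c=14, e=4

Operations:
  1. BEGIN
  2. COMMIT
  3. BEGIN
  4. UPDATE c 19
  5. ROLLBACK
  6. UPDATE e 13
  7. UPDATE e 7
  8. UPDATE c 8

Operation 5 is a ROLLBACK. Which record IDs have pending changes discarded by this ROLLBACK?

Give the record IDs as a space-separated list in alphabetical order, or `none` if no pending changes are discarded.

Answer: c

Derivation:
Initial committed: {c=14, e=4}
Op 1: BEGIN: in_txn=True, pending={}
Op 2: COMMIT: merged [] into committed; committed now {c=14, e=4}
Op 3: BEGIN: in_txn=True, pending={}
Op 4: UPDATE c=19 (pending; pending now {c=19})
Op 5: ROLLBACK: discarded pending ['c']; in_txn=False
Op 6: UPDATE e=13 (auto-commit; committed e=13)
Op 7: UPDATE e=7 (auto-commit; committed e=7)
Op 8: UPDATE c=8 (auto-commit; committed c=8)
ROLLBACK at op 5 discards: ['c']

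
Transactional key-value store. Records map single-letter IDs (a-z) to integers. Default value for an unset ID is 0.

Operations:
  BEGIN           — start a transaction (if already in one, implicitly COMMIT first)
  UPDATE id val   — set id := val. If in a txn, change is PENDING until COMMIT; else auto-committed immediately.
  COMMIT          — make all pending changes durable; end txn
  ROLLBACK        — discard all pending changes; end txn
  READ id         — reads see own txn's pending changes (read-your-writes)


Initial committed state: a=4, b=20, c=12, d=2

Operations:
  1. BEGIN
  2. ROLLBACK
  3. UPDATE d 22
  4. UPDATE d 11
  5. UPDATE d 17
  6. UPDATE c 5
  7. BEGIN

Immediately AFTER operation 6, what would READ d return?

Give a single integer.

Initial committed: {a=4, b=20, c=12, d=2}
Op 1: BEGIN: in_txn=True, pending={}
Op 2: ROLLBACK: discarded pending []; in_txn=False
Op 3: UPDATE d=22 (auto-commit; committed d=22)
Op 4: UPDATE d=11 (auto-commit; committed d=11)
Op 5: UPDATE d=17 (auto-commit; committed d=17)
Op 6: UPDATE c=5 (auto-commit; committed c=5)
After op 6: visible(d) = 17 (pending={}, committed={a=4, b=20, c=5, d=17})

Answer: 17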